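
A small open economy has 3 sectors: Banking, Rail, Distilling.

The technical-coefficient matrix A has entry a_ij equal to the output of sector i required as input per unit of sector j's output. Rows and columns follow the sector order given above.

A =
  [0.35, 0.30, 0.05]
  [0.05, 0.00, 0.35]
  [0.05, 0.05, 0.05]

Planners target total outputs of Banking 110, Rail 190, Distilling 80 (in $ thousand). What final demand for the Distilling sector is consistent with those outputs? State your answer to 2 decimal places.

d_3 = 61.00

I − A =
  [   0.65    -0.30    -0.05]
  [  -0.05     1.00    -0.35]
  [  -0.05    -0.05     0.95]
d = (I − A) x:
  d_1 = (+0.65)·110 + (-0.30)·190 + (-0.05)·80 = 10.50
  d_2 = (-0.05)·110 + (+1.00)·190 + (-0.35)·80 = 156.50
  d_3 = (-0.05)·110 + (-0.05)·190 + (+0.95)·80 = 61.00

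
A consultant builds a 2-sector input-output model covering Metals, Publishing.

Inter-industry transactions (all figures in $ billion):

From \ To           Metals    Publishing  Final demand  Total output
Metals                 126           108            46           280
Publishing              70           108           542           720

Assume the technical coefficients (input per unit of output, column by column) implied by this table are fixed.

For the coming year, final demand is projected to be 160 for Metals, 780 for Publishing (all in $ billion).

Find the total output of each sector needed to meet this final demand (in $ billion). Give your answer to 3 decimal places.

x_1 = 588.372, x_2 = 1090.698

Technical coefficients a_ij = z_ij / X_j:
  a_11 = 126/280 = 0.45, a_21 = 70/280 = 0.25
  a_12 = 108/720 = 0.15, a_22 = 108/720 = 0.15
I − A =
  [   0.55    -0.15]
  [  -0.25     0.85]
det(I−A) = (0.55)(0.85) − (-0.15)(-0.25) = 0.4300
adj(I−A) = [[0.85, 0.15], [0.25, 0.55]]
(I − A)⁻¹ = adj(I−A) / det(I−A) ≈
  [   1.9767     0.3488]
  [   0.5814     1.2791]
x = (I − A)⁻¹ d = adj(I−A)·d / det(I−A), with det(I−A) = 0.4300:
  x_1 = (0.85·160 + 0.15·780) / 0.4300 = 253.00 / 0.4300 ≈ 588.372
  x_2 = (0.25·160 + 0.55·780) / 0.4300 = 469.00 / 0.4300 ≈ 1090.698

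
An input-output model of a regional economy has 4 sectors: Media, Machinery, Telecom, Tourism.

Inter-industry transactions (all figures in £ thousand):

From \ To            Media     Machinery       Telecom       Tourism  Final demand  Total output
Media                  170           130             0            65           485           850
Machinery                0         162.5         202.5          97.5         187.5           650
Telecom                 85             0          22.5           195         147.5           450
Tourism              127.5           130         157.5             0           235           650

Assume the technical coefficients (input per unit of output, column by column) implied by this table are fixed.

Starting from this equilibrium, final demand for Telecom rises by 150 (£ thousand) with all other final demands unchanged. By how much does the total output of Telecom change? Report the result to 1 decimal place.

Technical coefficients a_ij = z_ij / X_j:
  a_11 = 170/850 = 0.20, a_21 = 0/850 = 0.00, a_31 = 85/850 = 0.10, a_41 = 127.5/850 = 0.15
  a_12 = 130/650 = 0.20, a_22 = 162.5/650 = 0.25, a_32 = 0/650 = 0.00, a_42 = 130/650 = 0.20
  a_13 = 0/450 = 0.00, a_23 = 202.5/450 = 0.45, a_33 = 22.5/450 = 0.05, a_43 = 157.5/450 = 0.35
  a_14 = 65/650 = 0.10, a_24 = 97.5/650 = 0.15, a_34 = 195/650 = 0.30, a_44 = 0/650 = 0.00
I − A =
  [   0.80    -0.20     0.00    -0.10]
  [   0.00     0.75    -0.45    -0.15]
  [  -0.10     0.00     0.95    -0.30]
  [  -0.15    -0.20    -0.35     1.00]
Compute the cofactors C_ij = (−1)^(i+j)·(3×3 minor ij) of I−A; the adjugate is their transpose:
adj(I−A) = Cᵀ =
  [ 0.578250   0.188000   0.135750   0.126750]
  [ 0.091875   0.658250   0.395250   0.226500]
  [ 0.105750   0.079000   0.560250   0.190500]
  [ 0.142125   0.187500   0.295500   0.561000]
det(I−A) = Σ_j (I−A)_1j·C_1j = (0.80)(0.578250) + (-0.20)(0.091875) + (0.00)(0.105750) + (-0.10)(0.142125) = 0.4300125
(I − A)⁻¹ = adj(I−A) / det(I−A) ≈
  [   1.3447     0.4372     0.3157     0.2948]
  [   0.2137     1.5308     0.9192     0.5267]
  [   0.2459     0.1837     1.3029     0.4430]
  [   0.3305     0.4360     0.6872     1.3046]
Δx = (I − A)⁻¹ Δd with Δd having +150 in the Telecom component and 0 elsewhere.
So Δx_3 = L_33 · (+150), where L_33 = adj(I−A)_33 / det(I−A) = 0.560250 / 0.4300125.
Δx_3 = 0.560250 × (+150) / 0.4300125 = 84.0375 / 0.4300125 ≈ 195.4.

Δx_3 = 195.4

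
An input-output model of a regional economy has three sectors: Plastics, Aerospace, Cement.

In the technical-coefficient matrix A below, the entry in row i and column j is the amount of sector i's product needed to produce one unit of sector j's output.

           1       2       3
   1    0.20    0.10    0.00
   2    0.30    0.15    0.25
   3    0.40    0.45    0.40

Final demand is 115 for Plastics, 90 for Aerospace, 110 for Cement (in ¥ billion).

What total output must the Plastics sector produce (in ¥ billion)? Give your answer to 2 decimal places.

I − A =
  [   0.80    -0.10     0.00]
  [  -0.30     0.85    -0.25]
  [  -0.40    -0.45     0.60]
Cofactors of I−A, C_ij = (−1)^(i+j)·(minor ij) (rows/columns in the sector order above):
  C_11 = (0.85)(0.60) − (-0.25)(-0.45) = 0.3975
  C_12 = −[(-0.30)(0.60) − (-0.25)(-0.40)] = 0.2800
  C_13 = (-0.30)(-0.45) − (0.85)(-0.40) = 0.4750
  C_21 = −[(-0.10)(0.60) − (0.00)(-0.45)] = 0.0600
  C_22 = (0.80)(0.60) − (0.00)(-0.40) = 0.4800
  C_23 = −[(0.80)(-0.45) − (-0.10)(-0.40)] = 0.4000
  C_31 = (-0.10)(-0.25) − (0.00)(0.85) = 0.0250
  C_32 = −[(0.80)(-0.25) − (0.00)(-0.30)] = 0.2000
  C_33 = (0.80)(0.85) − (-0.10)(-0.30) = 0.6500
det(I−A) = Σ_j (I−A)_1j·C_1j = (0.80)(0.3975) + (-0.10)(0.2800) + (0.00)(0.4750) = 0.2900
adj(I−A) = Cᵀ =
  [ 0.3975   0.0600   0.0250]
  [ 0.2800   0.4800   0.2000]
  [ 0.4750   0.4000   0.6500]
(I − A)⁻¹ = adj(I−A) / det(I−A) ≈
  [   1.3707     0.2069     0.0862]
  [   0.9655     1.6552     0.6897]
  [   1.6379     1.3793     2.2414]
x = (I − A)⁻¹ d = adj(I−A)·d / det(I−A), with det(I−A) = 0.2900:
  x_1 = (0.3975·115 + 0.0600·90 + 0.0250·110) / 0.2900 = 53.8625 / 0.2900 ≈ 185.73
  x_2 = (0.2800·115 + 0.4800·90 + 0.2000·110) / 0.2900 = 97.40 / 0.2900 ≈ 335.86
  x_3 = (0.4750·115 + 0.4000·90 + 0.6500·110) / 0.2900 = 162.125 / 0.2900 ≈ 559.05

x_1 = 185.73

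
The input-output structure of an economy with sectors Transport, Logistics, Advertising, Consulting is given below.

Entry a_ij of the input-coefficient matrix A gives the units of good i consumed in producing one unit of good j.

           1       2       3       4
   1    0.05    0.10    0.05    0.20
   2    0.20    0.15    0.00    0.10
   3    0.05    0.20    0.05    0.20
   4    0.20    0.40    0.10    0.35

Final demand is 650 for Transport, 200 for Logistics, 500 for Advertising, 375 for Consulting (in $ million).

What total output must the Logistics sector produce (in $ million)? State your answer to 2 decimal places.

x_2 = 676.86

I − A =
  [   0.95    -0.10    -0.05    -0.20]
  [  -0.20     0.85     0.00    -0.10]
  [  -0.05    -0.20     0.95    -0.20]
  [  -0.20    -0.40    -0.10     0.65]
Compute the cofactors C_ij = (−1)^(i+j)·(3×3 minor ij) of I−A; the adjugate is their transpose:
adj(I−A) = Cᵀ =
  [ 0.467875   0.150250   0.043625   0.180500]
  [ 0.139000   0.525000   0.021000   0.130000]
  [ 0.105625   0.202750   0.421875   0.193500]
  [ 0.245750   0.400500   0.091250   0.744000]
det(I−A) = Σ_j (I−A)_1j·C_1j = (0.95)(0.467875) + (-0.10)(0.139000) + (-0.05)(0.105625) + (-0.20)(0.245750) = 0.37615
(I − A)⁻¹ = adj(I−A) / det(I−A) ≈
  [   1.2439     0.3994     0.1160     0.4799]
  [   0.3695     1.3957     0.0558     0.3456]
  [   0.2808     0.5390     1.1216     0.5144]
  [   0.6533     1.0647     0.2426     1.9779]
x = (I − A)⁻¹ d = adj(I−A)·d / det(I−A), with det(I−A) = 0.37615:
  x_1 = (0.467875·650 + 0.150250·200 + 0.043625·500 + 0.180500·375) / 0.37615 = 423.66875 / 0.37615 ≈ 1126.33
  x_2 = (0.139000·650 + 0.525000·200 + 0.021000·500 + 0.130000·375) / 0.37615 = 254.60 / 0.37615 ≈ 676.86
  x_3 = (0.105625·650 + 0.202750·200 + 0.421875·500 + 0.193500·375) / 0.37615 = 392.70625 / 0.37615 ≈ 1044.02
  x_4 = (0.245750·650 + 0.400500·200 + 0.091250·500 + 0.744000·375) / 0.37615 = 564.4625 / 0.37615 ≈ 1500.63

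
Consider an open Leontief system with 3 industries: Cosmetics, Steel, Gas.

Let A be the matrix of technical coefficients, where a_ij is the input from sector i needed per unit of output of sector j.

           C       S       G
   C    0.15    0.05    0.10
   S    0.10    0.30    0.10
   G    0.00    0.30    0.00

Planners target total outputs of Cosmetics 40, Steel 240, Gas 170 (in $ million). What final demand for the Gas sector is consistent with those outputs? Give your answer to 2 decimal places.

d_G = 98.00

I − A =
  [   0.85    -0.05    -0.10]
  [  -0.10     0.70    -0.10]
  [   0.00    -0.30     1.00]
d = (I − A) x:
  d_C = (+0.85)·40 + (-0.05)·240 + (-0.10)·170 = 5.00
  d_S = (-0.10)·40 + (+0.70)·240 + (-0.10)·170 = 147.00
  d_G = (+0.00)·40 + (-0.30)·240 + (+1.00)·170 = 98.00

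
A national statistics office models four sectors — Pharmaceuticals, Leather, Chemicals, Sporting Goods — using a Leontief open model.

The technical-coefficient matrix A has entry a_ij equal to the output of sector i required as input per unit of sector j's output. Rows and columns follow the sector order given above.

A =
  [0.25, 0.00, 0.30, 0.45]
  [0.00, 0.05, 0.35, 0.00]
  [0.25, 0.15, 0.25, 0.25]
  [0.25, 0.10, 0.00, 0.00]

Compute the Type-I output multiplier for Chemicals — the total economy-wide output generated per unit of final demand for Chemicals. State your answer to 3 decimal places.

m_3 = 3.820

I − A =
  [   0.75     0.00    -0.30    -0.45]
  [   0.00     0.95    -0.35     0.00]
  [  -0.25    -0.15     0.75    -0.25]
  [  -0.25    -0.10     0.00     1.00]
Compute the cofactors C_ij = (−1)^(i+j)·(3×3 minor ij) of I−A; the adjugate is their transpose:
adj(I−A) = Cᵀ =
  [ 0.651250   0.086250   0.300750   0.368250]
  [ 0.109375   0.384375   0.223125   0.105000]
  [ 0.296875   0.125625   0.605625   0.285000]
  [ 0.173750   0.060000   0.097500   0.423750]
det(I−A) = Σ_j (I−A)_1j·C_1j = (0.75)(0.651250) + (0.00)(0.109375) + (-0.30)(0.296875) + (-0.45)(0.173750) = 0.3211875
(I − A)⁻¹ = adj(I−A) / det(I−A) ≈
  [   2.0276     0.2685     0.9364     1.1465]
  [   0.3405     1.1967     0.6947     0.3269]
  [   0.9243     0.3911     1.8856     0.8873]
  [   0.5410     0.1868     0.3036     1.3193]
The output multiplier for sector j is the column-j sum of the Leontief inverse (I − A)⁻¹ = adj(I−A) / det(I−A).
Column 3 of adj(I−A): (0.300750, 0.223125, 0.605625, 0.097500); det(I−A) = 0.3211875.
m_3 = (0.300750 + 0.223125 + 0.605625 + 0.097500) / 0.3211875 = 1.227 / 0.3211875 ≈ 3.820.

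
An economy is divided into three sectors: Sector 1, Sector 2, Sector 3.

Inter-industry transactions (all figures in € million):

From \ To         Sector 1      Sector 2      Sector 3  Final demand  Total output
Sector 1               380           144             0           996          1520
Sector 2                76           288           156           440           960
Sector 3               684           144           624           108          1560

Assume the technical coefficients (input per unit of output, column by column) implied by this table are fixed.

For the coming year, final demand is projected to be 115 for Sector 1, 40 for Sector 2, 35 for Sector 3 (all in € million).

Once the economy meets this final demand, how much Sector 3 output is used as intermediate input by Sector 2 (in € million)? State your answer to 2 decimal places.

z_32 = 15.00

Technical coefficients a_ij = z_ij / X_j:
  a_11 = 380/1520 = 0.25, a_21 = 76/1520 = 0.05, a_31 = 684/1520 = 0.45
  a_12 = 144/960 = 0.15, a_22 = 288/960 = 0.30, a_32 = 144/960 = 0.15
  a_13 = 0/1560 = 0.00, a_23 = 156/1560 = 0.10, a_33 = 624/1560 = 0.40
I − A =
  [   0.75    -0.15     0.00]
  [  -0.05     0.70    -0.10]
  [  -0.45    -0.15     0.60]
Cofactors of I−A, C_ij = (−1)^(i+j)·(minor ij) (rows/columns in the sector order above):
  C_11 = (0.70)(0.60) − (-0.10)(-0.15) = 0.4050
  C_12 = −[(-0.05)(0.60) − (-0.10)(-0.45)] = 0.0750
  C_13 = (-0.05)(-0.15) − (0.70)(-0.45) = 0.3225
  C_21 = −[(-0.15)(0.60) − (0.00)(-0.15)] = 0.0900
  C_22 = (0.75)(0.60) − (0.00)(-0.45) = 0.4500
  C_23 = −[(0.75)(-0.15) − (-0.15)(-0.45)] = 0.1800
  C_31 = (-0.15)(-0.10) − (0.00)(0.70) = 0.0150
  C_32 = −[(0.75)(-0.10) − (0.00)(-0.05)] = 0.0750
  C_33 = (0.75)(0.70) − (-0.15)(-0.05) = 0.5175
det(I−A) = Σ_j (I−A)_1j·C_1j = (0.75)(0.4050) + (-0.15)(0.0750) + (0.00)(0.3225) = 0.2925
adj(I−A) = Cᵀ =
  [ 0.4050   0.0900   0.0150]
  [ 0.0750   0.4500   0.0750]
  [ 0.3225   0.1800   0.5175]
(I − A)⁻¹ = adj(I−A) / det(I−A) ≈
  [   1.3846     0.3077     0.0513]
  [   0.2564     1.5385     0.2564]
  [   1.1026     0.6154     1.7692]
First solve x = (I − A)⁻¹ d = adj(I−A)·d / det(I−A); in particular x_2 = (0.0750·115 + 0.4500·40 + 0.0750·35) / 0.2925 = 29.25 / 0.2925 = 100.0000.
Intermediate flow from 3 to 2: z_32 = a_32 · x_2 = 0.15 × 29.25 / 0.2925 = 4.3875 / 0.2925 = 15.00.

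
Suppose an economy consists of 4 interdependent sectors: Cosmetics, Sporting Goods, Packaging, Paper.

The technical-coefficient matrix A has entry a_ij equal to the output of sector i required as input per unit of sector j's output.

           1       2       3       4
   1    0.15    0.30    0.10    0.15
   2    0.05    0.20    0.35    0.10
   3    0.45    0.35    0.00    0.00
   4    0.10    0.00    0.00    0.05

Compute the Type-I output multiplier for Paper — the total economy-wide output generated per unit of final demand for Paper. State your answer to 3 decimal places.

I − A =
  [   0.85    -0.30    -0.10    -0.15]
  [  -0.05     0.80    -0.35    -0.10]
  [  -0.45    -0.35     1.00     0.00]
  [  -0.10     0.00     0.00     0.95]
Compute the cofactors C_ij = (−1)^(i+j)·(3×3 minor ij) of I−A; the adjugate is their transpose:
adj(I−A) = Cᵀ =
  [ 0.643625   0.318250   0.175750   0.135125]
  [ 0.207125   0.749750   0.283125   0.111625]
  [ 0.362125   0.405625   0.616750   0.099875]
  [ 0.067750   0.033500   0.018500   0.475875]
det(I−A) = Σ_j (I−A)_1j·C_1j = (0.85)(0.643625) + (-0.30)(0.207125) + (-0.10)(0.362125) + (-0.15)(0.067750) = 0.43856875
(I − A)⁻¹ = adj(I−A) / det(I−A) ≈
  [   1.4676     0.7257     0.4007     0.3081]
  [   0.4723     1.7095     0.6456     0.2545]
  [   0.8257     0.9249     1.4063     0.2277]
  [   0.1545     0.0764     0.0422     1.0851]
The output multiplier for sector j is the column-j sum of the Leontief inverse (I − A)⁻¹ = adj(I−A) / det(I−A).
Column 4 of adj(I−A): (0.135125, 0.111625, 0.099875, 0.475875); det(I−A) = 0.43856875.
m_4 = (0.135125 + 0.111625 + 0.099875 + 0.475875) / 0.43856875 = 0.8225 / 0.43856875 ≈ 1.875.

m_4 = 1.875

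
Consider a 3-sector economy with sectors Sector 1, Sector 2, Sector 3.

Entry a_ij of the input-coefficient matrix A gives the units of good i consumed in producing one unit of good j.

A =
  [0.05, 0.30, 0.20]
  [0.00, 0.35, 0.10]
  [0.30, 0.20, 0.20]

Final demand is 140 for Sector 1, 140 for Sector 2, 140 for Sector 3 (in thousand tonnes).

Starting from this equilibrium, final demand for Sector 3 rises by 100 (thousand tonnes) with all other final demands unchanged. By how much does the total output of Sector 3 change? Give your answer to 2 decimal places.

I − A =
  [   0.95    -0.30    -0.20]
  [   0.00     0.65    -0.10]
  [  -0.30    -0.20     0.80]
Cofactors of I−A, C_ij = (−1)^(i+j)·(minor ij) (rows/columns in the sector order above):
  C_11 = (0.65)(0.80) − (-0.10)(-0.20) = 0.5000
  C_12 = −[(0.00)(0.80) − (-0.10)(-0.30)] = 0.0300
  C_13 = (0.00)(-0.20) − (0.65)(-0.30) = 0.1950
  C_21 = −[(-0.30)(0.80) − (-0.20)(-0.20)] = 0.2800
  C_22 = (0.95)(0.80) − (-0.20)(-0.30) = 0.7000
  C_23 = −[(0.95)(-0.20) − (-0.30)(-0.30)] = 0.2800
  C_31 = (-0.30)(-0.10) − (-0.20)(0.65) = 0.1600
  C_32 = −[(0.95)(-0.10) − (-0.20)(0.00)] = 0.0950
  C_33 = (0.95)(0.65) − (-0.30)(0.00) = 0.6175
det(I−A) = Σ_j (I−A)_1j·C_1j = (0.95)(0.5000) + (-0.30)(0.0300) + (-0.20)(0.1950) = 0.4270
adj(I−A) = Cᵀ =
  [ 0.5000   0.2800   0.1600]
  [ 0.0300   0.7000   0.0950]
  [ 0.1950   0.2800   0.6175]
(I − A)⁻¹ = adj(I−A) / det(I−A) ≈
  [   1.1710     0.6557     0.3747]
  [   0.0703     1.6393     0.2225]
  [   0.4567     0.6557     1.4461]
Δx = (I − A)⁻¹ Δd with Δd having +100 in the Sector 3 component and 0 elsewhere.
So Δx_3 = L_33 · (+100), where L_33 = adj(I−A)_33 / det(I−A) = 0.6175 / 0.4270.
Δx_3 = 0.6175 × (+100) / 0.4270 = 61.75 / 0.4270 ≈ 144.61.

Δx_3 = 144.61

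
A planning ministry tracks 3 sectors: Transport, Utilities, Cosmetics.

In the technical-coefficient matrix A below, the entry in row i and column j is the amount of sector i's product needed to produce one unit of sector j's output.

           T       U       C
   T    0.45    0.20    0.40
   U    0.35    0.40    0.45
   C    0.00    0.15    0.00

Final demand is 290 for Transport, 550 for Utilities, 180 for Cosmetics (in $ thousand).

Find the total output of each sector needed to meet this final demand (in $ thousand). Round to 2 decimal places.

I − A =
  [   0.55    -0.20    -0.40]
  [  -0.35     0.60    -0.45]
  [   0.00    -0.15     1.00]
Cofactors of I−A, C_ij = (−1)^(i+j)·(minor ij) (rows/columns in the sector order above):
  C_11 = (0.60)(1.00) − (-0.45)(-0.15) = 0.5325
  C_12 = −[(-0.35)(1.00) − (-0.45)(0.00)] = 0.3500
  C_13 = (-0.35)(-0.15) − (0.60)(0.00) = 0.0525
  C_21 = −[(-0.20)(1.00) − (-0.40)(-0.15)] = 0.2600
  C_22 = (0.55)(1.00) − (-0.40)(0.00) = 0.5500
  C_23 = −[(0.55)(-0.15) − (-0.20)(0.00)] = 0.0825
  C_31 = (-0.20)(-0.45) − (-0.40)(0.60) = 0.3300
  C_32 = −[(0.55)(-0.45) − (-0.40)(-0.35)] = 0.3875
  C_33 = (0.55)(0.60) − (-0.20)(-0.35) = 0.2600
det(I−A) = Σ_j (I−A)_1j·C_1j = (0.55)(0.5325) + (-0.20)(0.3500) + (-0.40)(0.0525) = 0.201875
adj(I−A) = Cᵀ =
  [ 0.5325   0.2600   0.3300]
  [ 0.3500   0.5500   0.3875]
  [ 0.0525   0.0825   0.2600]
(I − A)⁻¹ = adj(I−A) / det(I−A) ≈
  [   2.6378     1.2879     1.6347]
  [   1.7337     2.7245     1.9195]
  [   0.2601     0.4087     1.2879]
x = (I − A)⁻¹ d = adj(I−A)·d / det(I−A), with det(I−A) = 0.201875:
  x_T = (0.5325·290 + 0.2600·550 + 0.3300·180) / 0.201875 = 356.825 / 0.201875 ≈ 1767.55
  x_U = (0.3500·290 + 0.5500·550 + 0.3875·180) / 0.201875 = 473.75 / 0.201875 ≈ 2346.75
  x_C = (0.0525·290 + 0.0825·550 + 0.2600·180) / 0.201875 = 107.40 / 0.201875 ≈ 532.01

x_T = 1767.55, x_U = 2346.75, x_C = 532.01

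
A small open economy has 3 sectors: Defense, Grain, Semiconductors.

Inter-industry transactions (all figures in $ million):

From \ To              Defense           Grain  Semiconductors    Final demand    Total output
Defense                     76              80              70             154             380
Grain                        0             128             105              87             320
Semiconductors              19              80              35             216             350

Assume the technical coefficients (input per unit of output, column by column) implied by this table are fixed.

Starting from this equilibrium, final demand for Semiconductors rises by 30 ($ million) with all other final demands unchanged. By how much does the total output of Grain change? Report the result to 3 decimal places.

Δx_G = 19.876

Technical coefficients a_ij = z_ij / X_j:
  a_DD = 76/380 = 0.20, a_GD = 0/380 = 0.00, a_SD = 19/380 = 0.05
  a_DG = 80/320 = 0.25, a_GG = 128/320 = 0.40, a_SG = 80/320 = 0.25
  a_DS = 70/350 = 0.20, a_GS = 105/350 = 0.30, a_SS = 35/350 = 0.10
I − A =
  [   0.80    -0.25    -0.20]
  [   0.00     0.60    -0.30]
  [  -0.05    -0.25     0.90]
Cofactors of I−A, C_ij = (−1)^(i+j)·(minor ij) (rows/columns in the sector order above):
  C_11 = (0.60)(0.90) − (-0.30)(-0.25) = 0.4650
  C_12 = −[(0.00)(0.90) − (-0.30)(-0.05)] = 0.0150
  C_13 = (0.00)(-0.25) − (0.60)(-0.05) = 0.0300
  C_21 = −[(-0.25)(0.90) − (-0.20)(-0.25)] = 0.2750
  C_22 = (0.80)(0.90) − (-0.20)(-0.05) = 0.7100
  C_23 = −[(0.80)(-0.25) − (-0.25)(-0.05)] = 0.2125
  C_31 = (-0.25)(-0.30) − (-0.20)(0.60) = 0.1950
  C_32 = −[(0.80)(-0.30) − (-0.20)(0.00)] = 0.2400
  C_33 = (0.80)(0.60) − (-0.25)(0.00) = 0.4800
det(I−A) = Σ_j (I−A)_1j·C_1j = (0.80)(0.4650) + (-0.25)(0.0150) + (-0.20)(0.0300) = 0.36225
adj(I−A) = Cᵀ =
  [ 0.4650   0.2750   0.1950]
  [ 0.0150   0.7100   0.2400]
  [ 0.0300   0.2125   0.4800]
(I − A)⁻¹ = adj(I−A) / det(I−A) ≈
  [   1.2836     0.7591     0.5383]
  [   0.0414     1.9600     0.6625]
  [   0.0828     0.5866     1.3251]
Δx = (I − A)⁻¹ Δd with Δd having +30 in the Semiconductors component and 0 elsewhere.
So Δx_G = L_GS · (+30), where L_GS = adj(I−A)_GS / det(I−A) = 0.2400 / 0.36225.
Δx_G = 0.2400 × (+30) / 0.36225 = 7.20 / 0.36225 ≈ 19.876.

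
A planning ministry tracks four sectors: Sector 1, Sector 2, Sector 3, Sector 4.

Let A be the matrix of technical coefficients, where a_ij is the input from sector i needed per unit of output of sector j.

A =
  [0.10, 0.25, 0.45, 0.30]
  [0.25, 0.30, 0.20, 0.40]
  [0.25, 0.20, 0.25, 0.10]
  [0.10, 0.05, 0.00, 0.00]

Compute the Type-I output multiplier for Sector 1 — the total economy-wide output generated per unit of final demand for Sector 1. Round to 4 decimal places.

m_1 = 4.4947

I − A =
  [   0.90    -0.25    -0.45    -0.30]
  [  -0.25     0.70    -0.20    -0.40]
  [  -0.25    -0.20     0.75    -0.10]
  [  -0.10    -0.05     0.00     1.00]
Compute the cofactors C_ij = (−1)^(i+j)·(3×3 minor ij) of I−A; the adjugate is their transpose:
adj(I−A) = Cᵀ =
  [ 0.469000   0.291000   0.359000   0.293000]
  [ 0.269500   0.535500   0.304500   0.325500]
  [ 0.236250   0.247250   0.514750   0.221250]
  [ 0.060375   0.055875   0.051125   0.275875]
det(I−A) = Σ_j (I−A)_1j·C_1j = (0.90)(0.469000) + (-0.25)(0.269500) + (-0.45)(0.236250) + (-0.30)(0.060375) = 0.2303
(I − A)⁻¹ = adj(I−A) / det(I−A) ≈
  [   2.03647     1.26357     1.55884     1.27225]
  [   1.17021     2.32523     1.32219     1.41337]
  [   1.02584     1.07360     2.23513     0.96070]
  [   0.26216     0.24262     0.22199     1.19789]
The output multiplier for sector j is the column-j sum of the Leontief inverse (I − A)⁻¹ = adj(I−A) / det(I−A).
Column 1 of adj(I−A): (0.469000, 0.269500, 0.236250, 0.060375); det(I−A) = 0.2303.
m_1 = (0.469000 + 0.269500 + 0.236250 + 0.060375) / 0.2303 = 1.035125 / 0.2303 ≈ 4.4947.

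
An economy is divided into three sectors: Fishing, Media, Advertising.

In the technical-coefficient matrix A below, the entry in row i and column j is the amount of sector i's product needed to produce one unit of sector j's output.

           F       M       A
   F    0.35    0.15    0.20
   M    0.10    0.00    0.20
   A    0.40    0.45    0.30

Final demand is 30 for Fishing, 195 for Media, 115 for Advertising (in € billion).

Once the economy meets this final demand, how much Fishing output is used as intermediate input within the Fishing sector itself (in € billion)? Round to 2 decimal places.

I − A =
  [   0.65    -0.15    -0.20]
  [  -0.10     1.00    -0.20]
  [  -0.40    -0.45     0.70]
Cofactors of I−A, C_ij = (−1)^(i+j)·(minor ij) (rows/columns in the sector order above):
  C_11 = (1.00)(0.70) − (-0.20)(-0.45) = 0.6100
  C_12 = −[(-0.10)(0.70) − (-0.20)(-0.40)] = 0.1500
  C_13 = (-0.10)(-0.45) − (1.00)(-0.40) = 0.4450
  C_21 = −[(-0.15)(0.70) − (-0.20)(-0.45)] = 0.1950
  C_22 = (0.65)(0.70) − (-0.20)(-0.40) = 0.3750
  C_23 = −[(0.65)(-0.45) − (-0.15)(-0.40)] = 0.3525
  C_31 = (-0.15)(-0.20) − (-0.20)(1.00) = 0.2300
  C_32 = −[(0.65)(-0.20) − (-0.20)(-0.10)] = 0.1500
  C_33 = (0.65)(1.00) − (-0.15)(-0.10) = 0.6350
det(I−A) = Σ_j (I−A)_1j·C_1j = (0.65)(0.6100) + (-0.15)(0.1500) + (-0.20)(0.4450) = 0.2850
adj(I−A) = Cᵀ =
  [ 0.6100   0.1950   0.2300]
  [ 0.1500   0.3750   0.1500]
  [ 0.4450   0.3525   0.6350]
(I − A)⁻¹ = adj(I−A) / det(I−A) ≈
  [   2.1404     0.6842     0.8070]
  [   0.5263     1.3158     0.5263]
  [   1.5614     1.2368     2.2281]
First solve x = (I − A)⁻¹ d = adj(I−A)·d / det(I−A); in particular x_F = (0.6100·30 + 0.1950·195 + 0.2300·115) / 0.2850 = 82.775 / 0.2850 ≈ 290.4386.
Intermediate flow from F to F: z_FF = a_FF · x_F = 0.35 × 82.775 / 0.2850 = 28.97125 / 0.2850 ≈ 101.65.

z_FF = 101.65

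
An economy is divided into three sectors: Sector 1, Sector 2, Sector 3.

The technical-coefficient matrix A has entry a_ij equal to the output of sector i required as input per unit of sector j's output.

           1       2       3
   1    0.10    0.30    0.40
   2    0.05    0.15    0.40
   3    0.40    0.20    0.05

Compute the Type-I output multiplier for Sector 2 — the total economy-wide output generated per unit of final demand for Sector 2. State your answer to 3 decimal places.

I − A =
  [   0.90    -0.30    -0.40]
  [  -0.05     0.85    -0.40]
  [  -0.40    -0.20     0.95]
Cofactors of I−A, C_ij = (−1)^(i+j)·(minor ij) (rows/columns in the sector order above):
  C_11 = (0.85)(0.95) − (-0.40)(-0.20) = 0.7275
  C_12 = −[(-0.05)(0.95) − (-0.40)(-0.40)] = 0.2075
  C_13 = (-0.05)(-0.20) − (0.85)(-0.40) = 0.3500
  C_21 = −[(-0.30)(0.95) − (-0.40)(-0.20)] = 0.3650
  C_22 = (0.90)(0.95) − (-0.40)(-0.40) = 0.6950
  C_23 = −[(0.90)(-0.20) − (-0.30)(-0.40)] = 0.3000
  C_31 = (-0.30)(-0.40) − (-0.40)(0.85) = 0.4600
  C_32 = −[(0.90)(-0.40) − (-0.40)(-0.05)] = 0.3800
  C_33 = (0.90)(0.85) − (-0.30)(-0.05) = 0.7500
det(I−A) = Σ_j (I−A)_1j·C_1j = (0.90)(0.7275) + (-0.30)(0.2075) + (-0.40)(0.3500) = 0.4525
adj(I−A) = Cᵀ =
  [ 0.7275   0.3650   0.4600]
  [ 0.2075   0.6950   0.3800]
  [ 0.3500   0.3000   0.7500]
(I − A)⁻¹ = adj(I−A) / det(I−A) ≈
  [   1.6077     0.8066     1.0166]
  [   0.4586     1.5359     0.8398]
  [   0.7735     0.6630     1.6575]
The output multiplier for sector j is the column-j sum of the Leontief inverse (I − A)⁻¹ = adj(I−A) / det(I−A).
Column 2 of adj(I−A): (0.3650, 0.6950, 0.3000); det(I−A) = 0.4525.
m_2 = (0.3650 + 0.6950 + 0.3000) / 0.4525 = 1.36 / 0.4525 ≈ 3.006.

m_2 = 3.006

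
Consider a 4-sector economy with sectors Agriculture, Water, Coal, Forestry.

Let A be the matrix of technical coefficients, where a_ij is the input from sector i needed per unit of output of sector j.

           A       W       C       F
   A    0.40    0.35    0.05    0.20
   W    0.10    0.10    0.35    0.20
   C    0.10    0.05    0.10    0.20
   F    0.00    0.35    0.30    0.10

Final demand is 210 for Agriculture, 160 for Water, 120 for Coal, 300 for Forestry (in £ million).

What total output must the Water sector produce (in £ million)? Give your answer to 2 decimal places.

x_W = 617.01

I − A =
  [   0.60    -0.35    -0.05    -0.20]
  [  -0.10     0.90    -0.35    -0.20]
  [  -0.10    -0.05     0.90    -0.20]
  [   0.00    -0.35    -0.30     0.90]
Compute the cofactors C_ij = (−1)^(i+j)·(3×3 minor ij) of I−A; the adjugate is their transpose:
adj(I−A) = Cᵀ =
  [ 0.56875   0.33425   0.24675   0.25550]
  [ 0.11250   0.43950   0.23550   0.17500]
  [ 0.08550   0.10750   0.40550   0.13300]
  [ 0.07225   0.20675   0.22675   0.42700]
det(I−A) = Σ_j (I−A)_1j·C_1j = (0.60)(0.56875) + (-0.35)(0.11250) + (-0.05)(0.08550) + (-0.20)(0.07225) = 0.28315
(I − A)⁻¹ = adj(I−A) / det(I−A) ≈
  [   2.0087     1.1805     0.8714     0.9023]
  [   0.3973     1.5522     0.8317     0.6180]
  [   0.3020     0.3797     1.4321     0.4697]
  [   0.2552     0.7302     0.8008     1.5080]
x = (I − A)⁻¹ d = adj(I−A)·d / det(I−A), with det(I−A) = 0.28315:
  x_A = (0.56875·210 + 0.33425·160 + 0.24675·120 + 0.25550·300) / 0.28315 = 279.1775 / 0.28315 ≈ 985.97
  x_W = (0.11250·210 + 0.43950·160 + 0.23550·120 + 0.17500·300) / 0.28315 = 174.705 / 0.28315 ≈ 617.01
  x_C = (0.08550·210 + 0.10750·160 + 0.40550·120 + 0.13300·300) / 0.28315 = 123.715 / 0.28315 ≈ 436.92
  x_F = (0.07225·210 + 0.20675·160 + 0.22675·120 + 0.42700·300) / 0.28315 = 203.5625 / 0.28315 ≈ 718.92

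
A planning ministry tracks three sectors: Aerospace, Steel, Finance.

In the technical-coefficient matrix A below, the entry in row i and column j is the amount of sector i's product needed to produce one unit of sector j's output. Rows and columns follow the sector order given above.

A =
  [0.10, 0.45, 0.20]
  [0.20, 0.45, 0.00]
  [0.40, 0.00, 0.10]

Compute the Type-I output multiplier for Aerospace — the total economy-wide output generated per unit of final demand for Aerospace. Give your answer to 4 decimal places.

I − A =
  [   0.90    -0.45    -0.20]
  [  -0.20     0.55     0.00]
  [  -0.40     0.00     0.90]
Cofactors of I−A, C_ij = (−1)^(i+j)·(minor ij) (rows/columns in the sector order above):
  C_11 = (0.55)(0.90) − (0.00)(0.00) = 0.4950
  C_12 = −[(-0.20)(0.90) − (0.00)(-0.40)] = 0.1800
  C_13 = (-0.20)(0.00) − (0.55)(-0.40) = 0.2200
  C_21 = −[(-0.45)(0.90) − (-0.20)(0.00)] = 0.4050
  C_22 = (0.90)(0.90) − (-0.20)(-0.40) = 0.7300
  C_23 = −[(0.90)(0.00) − (-0.45)(-0.40)] = 0.1800
  C_31 = (-0.45)(0.00) − (-0.20)(0.55) = 0.1100
  C_32 = −[(0.90)(0.00) − (-0.20)(-0.20)] = 0.0400
  C_33 = (0.90)(0.55) − (-0.45)(-0.20) = 0.4050
det(I−A) = Σ_j (I−A)_1j·C_1j = (0.90)(0.4950) + (-0.45)(0.1800) + (-0.20)(0.2200) = 0.3205
adj(I−A) = Cᵀ =
  [ 0.4950   0.4050   0.1100]
  [ 0.1800   0.7300   0.0400]
  [ 0.2200   0.1800   0.4050]
(I − A)⁻¹ = adj(I−A) / det(I−A) ≈
  [   1.54446     1.26365     0.34321]
  [   0.56162     2.27769     0.12480]
  [   0.68643     0.56162     1.26365]
The output multiplier for sector j is the column-j sum of the Leontief inverse (I − A)⁻¹ = adj(I−A) / det(I−A).
Column A of adj(I−A): (0.4950, 0.1800, 0.2200); det(I−A) = 0.3205.
m_A = (0.4950 + 0.1800 + 0.2200) / 0.3205 = 0.895 / 0.3205 ≈ 2.7925.

m_A = 2.7925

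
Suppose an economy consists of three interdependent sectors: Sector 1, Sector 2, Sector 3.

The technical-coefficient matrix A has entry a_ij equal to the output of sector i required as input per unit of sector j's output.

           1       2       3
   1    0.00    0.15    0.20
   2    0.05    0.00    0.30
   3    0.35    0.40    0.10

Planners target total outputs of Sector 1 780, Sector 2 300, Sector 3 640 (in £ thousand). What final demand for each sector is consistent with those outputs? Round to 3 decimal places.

I − A =
  [   1.00    -0.15    -0.20]
  [  -0.05     1.00    -0.30]
  [  -0.35    -0.40     0.90]
d = (I − A) x:
  d_1 = (+1.00)·780 + (-0.15)·300 + (-0.20)·640 = 607.000
  d_2 = (-0.05)·780 + (+1.00)·300 + (-0.30)·640 = 69.000
  d_3 = (-0.35)·780 + (-0.40)·300 + (+0.90)·640 = 183.000

d_1 = 607.000, d_2 = 69.000, d_3 = 183.000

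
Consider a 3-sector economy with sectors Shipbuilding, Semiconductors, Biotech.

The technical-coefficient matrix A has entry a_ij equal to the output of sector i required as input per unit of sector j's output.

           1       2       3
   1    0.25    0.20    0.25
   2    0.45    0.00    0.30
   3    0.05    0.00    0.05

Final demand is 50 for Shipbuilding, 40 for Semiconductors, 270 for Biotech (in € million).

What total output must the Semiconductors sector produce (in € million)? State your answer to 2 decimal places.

x_2 = 230.99

I − A =
  [   0.75    -0.20    -0.25]
  [  -0.45     1.00    -0.30]
  [  -0.05     0.00     0.95]
Cofactors of I−A, C_ij = (−1)^(i+j)·(minor ij) (rows/columns in the sector order above):
  C_11 = (1.00)(0.95) − (-0.30)(0.00) = 0.9500
  C_12 = −[(-0.45)(0.95) − (-0.30)(-0.05)] = 0.4425
  C_13 = (-0.45)(0.00) − (1.00)(-0.05) = 0.0500
  C_21 = −[(-0.20)(0.95) − (-0.25)(0.00)] = 0.1900
  C_22 = (0.75)(0.95) − (-0.25)(-0.05) = 0.7000
  C_23 = −[(0.75)(0.00) − (-0.20)(-0.05)] = 0.0100
  C_31 = (-0.20)(-0.30) − (-0.25)(1.00) = 0.3100
  C_32 = −[(0.75)(-0.30) − (-0.25)(-0.45)] = 0.3375
  C_33 = (0.75)(1.00) − (-0.20)(-0.45) = 0.6600
det(I−A) = Σ_j (I−A)_1j·C_1j = (0.75)(0.9500) + (-0.20)(0.4425) + (-0.25)(0.0500) = 0.6115
adj(I−A) = Cᵀ =
  [ 0.9500   0.1900   0.3100]
  [ 0.4425   0.7000   0.3375]
  [ 0.0500   0.0100   0.6600]
(I − A)⁻¹ = adj(I−A) / det(I−A) ≈
  [   1.5536     0.3107     0.5070]
  [   0.7236     1.1447     0.5519]
  [   0.0818     0.0164     1.0793]
x = (I − A)⁻¹ d = adj(I−A)·d / det(I−A), with det(I−A) = 0.6115:
  x_1 = (0.9500·50 + 0.1900·40 + 0.3100·270) / 0.6115 = 138.80 / 0.6115 ≈ 226.98
  x_2 = (0.4425·50 + 0.7000·40 + 0.3375·270) / 0.6115 = 141.25 / 0.6115 ≈ 230.99
  x_3 = (0.0500·50 + 0.0100·40 + 0.6600·270) / 0.6115 = 181.10 / 0.6115 ≈ 296.16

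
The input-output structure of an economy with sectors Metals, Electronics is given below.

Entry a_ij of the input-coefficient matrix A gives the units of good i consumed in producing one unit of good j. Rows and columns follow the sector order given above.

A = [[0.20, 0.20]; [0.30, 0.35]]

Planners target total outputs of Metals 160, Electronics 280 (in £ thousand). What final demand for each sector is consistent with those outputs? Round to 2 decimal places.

d_1 = 72.00, d_2 = 134.00

I − A =
  [   0.80    -0.20]
  [  -0.30     0.65]
d = (I − A) x:
  d_1 = (+0.80)·160 + (-0.20)·280 = 72.00
  d_2 = (-0.30)·160 + (+0.65)·280 = 134.00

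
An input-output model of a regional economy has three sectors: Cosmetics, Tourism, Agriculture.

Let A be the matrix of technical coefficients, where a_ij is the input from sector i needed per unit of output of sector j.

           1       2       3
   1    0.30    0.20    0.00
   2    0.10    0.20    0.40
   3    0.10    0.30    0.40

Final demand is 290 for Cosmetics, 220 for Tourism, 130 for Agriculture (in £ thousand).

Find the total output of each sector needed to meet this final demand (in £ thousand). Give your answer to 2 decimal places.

x_1 = 608.62, x_2 = 680.17, x_3 = 658.19

I − A =
  [   0.70    -0.20     0.00]
  [  -0.10     0.80    -0.40]
  [  -0.10    -0.30     0.60]
Cofactors of I−A, C_ij = (−1)^(i+j)·(minor ij) (rows/columns in the sector order above):
  C_11 = (0.80)(0.60) − (-0.40)(-0.30) = 0.3600
  C_12 = −[(-0.10)(0.60) − (-0.40)(-0.10)] = 0.1000
  C_13 = (-0.10)(-0.30) − (0.80)(-0.10) = 0.1100
  C_21 = −[(-0.20)(0.60) − (0.00)(-0.30)] = 0.1200
  C_22 = (0.70)(0.60) − (0.00)(-0.10) = 0.4200
  C_23 = −[(0.70)(-0.30) − (-0.20)(-0.10)] = 0.2300
  C_31 = (-0.20)(-0.40) − (0.00)(0.80) = 0.0800
  C_32 = −[(0.70)(-0.40) − (0.00)(-0.10)] = 0.2800
  C_33 = (0.70)(0.80) − (-0.20)(-0.10) = 0.5400
det(I−A) = Σ_j (I−A)_1j·C_1j = (0.70)(0.3600) + (-0.20)(0.1000) + (0.00)(0.1100) = 0.2320
adj(I−A) = Cᵀ =
  [ 0.3600   0.1200   0.0800]
  [ 0.1000   0.4200   0.2800]
  [ 0.1100   0.2300   0.5400]
(I − A)⁻¹ = adj(I−A) / det(I−A) ≈
  [   1.5517     0.5172     0.3448]
  [   0.4310     1.8103     1.2069]
  [   0.4741     0.9914     2.3276]
x = (I − A)⁻¹ d = adj(I−A)·d / det(I−A), with det(I−A) = 0.2320:
  x_1 = (0.3600·290 + 0.1200·220 + 0.0800·130) / 0.2320 = 141.20 / 0.2320 ≈ 608.62
  x_2 = (0.1000·290 + 0.4200·220 + 0.2800·130) / 0.2320 = 157.80 / 0.2320 ≈ 680.17
  x_3 = (0.1100·290 + 0.2300·220 + 0.5400·130) / 0.2320 = 152.70 / 0.2320 ≈ 658.19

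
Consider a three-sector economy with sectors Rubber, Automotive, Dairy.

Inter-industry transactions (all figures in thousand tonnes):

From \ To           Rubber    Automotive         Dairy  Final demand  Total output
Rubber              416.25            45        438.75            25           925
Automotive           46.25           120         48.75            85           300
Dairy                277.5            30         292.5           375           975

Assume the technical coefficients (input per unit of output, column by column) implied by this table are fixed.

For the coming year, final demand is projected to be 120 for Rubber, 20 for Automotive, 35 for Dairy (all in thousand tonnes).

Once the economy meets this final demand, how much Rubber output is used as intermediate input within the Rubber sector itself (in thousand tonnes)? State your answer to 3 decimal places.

z_RR = 204.586

Technical coefficients a_ij = z_ij / X_j:
  a_RR = 416.25/925 = 0.45, a_AR = 46.25/925 = 0.05, a_DR = 277.5/925 = 0.30
  a_RA = 45/300 = 0.15, a_AA = 120/300 = 0.40, a_DA = 30/300 = 0.10
  a_RD = 438.75/975 = 0.45, a_AD = 48.75/975 = 0.05, a_DD = 292.5/975 = 0.30
I − A =
  [   0.55    -0.15    -0.45]
  [  -0.05     0.60    -0.05]
  [  -0.30    -0.10     0.70]
Cofactors of I−A, C_ij = (−1)^(i+j)·(minor ij) (rows/columns in the sector order above):
  C_11 = (0.60)(0.70) − (-0.05)(-0.10) = 0.4150
  C_12 = −[(-0.05)(0.70) − (-0.05)(-0.30)] = 0.0500
  C_13 = (-0.05)(-0.10) − (0.60)(-0.30) = 0.1850
  C_21 = −[(-0.15)(0.70) − (-0.45)(-0.10)] = 0.1500
  C_22 = (0.55)(0.70) − (-0.45)(-0.30) = 0.2500
  C_23 = −[(0.55)(-0.10) − (-0.15)(-0.30)] = 0.1000
  C_31 = (-0.15)(-0.05) − (-0.45)(0.60) = 0.2775
  C_32 = −[(0.55)(-0.05) − (-0.45)(-0.05)] = 0.0500
  C_33 = (0.55)(0.60) − (-0.15)(-0.05) = 0.3225
det(I−A) = Σ_j (I−A)_1j·C_1j = (0.55)(0.4150) + (-0.15)(0.0500) + (-0.45)(0.1850) = 0.1375
adj(I−A) = Cᵀ =
  [ 0.4150   0.1500   0.2775]
  [ 0.0500   0.2500   0.0500]
  [ 0.1850   0.1000   0.3225]
(I − A)⁻¹ = adj(I−A) / det(I−A) ≈
  [   3.0182     1.0909     2.0182]
  [   0.3636     1.8182     0.3636]
  [   1.3455     0.7273     2.3455]
First solve x = (I − A)⁻¹ d = adj(I−A)·d / det(I−A); in particular x_R = (0.4150·120 + 0.1500·20 + 0.2775·35) / 0.1375 = 62.5125 / 0.1375 ≈ 454.63636.
Intermediate flow from R to R: z_RR = a_RR · x_R = 0.45 × 62.5125 / 0.1375 = 28.130625 / 0.1375 ≈ 204.586.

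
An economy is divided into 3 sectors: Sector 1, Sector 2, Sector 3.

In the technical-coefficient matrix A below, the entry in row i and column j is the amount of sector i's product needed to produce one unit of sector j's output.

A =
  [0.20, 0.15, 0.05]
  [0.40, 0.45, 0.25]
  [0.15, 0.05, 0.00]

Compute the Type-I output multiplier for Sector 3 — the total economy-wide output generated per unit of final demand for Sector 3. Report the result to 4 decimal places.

m_3 = 1.8511

I − A =
  [   0.80    -0.15    -0.05]
  [  -0.40     0.55    -0.25]
  [  -0.15    -0.05     1.00]
Cofactors of I−A, C_ij = (−1)^(i+j)·(minor ij) (rows/columns in the sector order above):
  C_11 = (0.55)(1.00) − (-0.25)(-0.05) = 0.5375
  C_12 = −[(-0.40)(1.00) − (-0.25)(-0.15)] = 0.4375
  C_13 = (-0.40)(-0.05) − (0.55)(-0.15) = 0.1025
  C_21 = −[(-0.15)(1.00) − (-0.05)(-0.05)] = 0.1525
  C_22 = (0.80)(1.00) − (-0.05)(-0.15) = 0.7925
  C_23 = −[(0.80)(-0.05) − (-0.15)(-0.15)] = 0.0625
  C_31 = (-0.15)(-0.25) − (-0.05)(0.55) = 0.0650
  C_32 = −[(0.80)(-0.25) − (-0.05)(-0.40)] = 0.2200
  C_33 = (0.80)(0.55) − (-0.15)(-0.40) = 0.3800
det(I−A) = Σ_j (I−A)_1j·C_1j = (0.80)(0.5375) + (-0.15)(0.4375) + (-0.05)(0.1025) = 0.35925
adj(I−A) = Cᵀ =
  [ 0.5375   0.1525   0.0650]
  [ 0.4375   0.7925   0.2200]
  [ 0.1025   0.0625   0.3800]
(I − A)⁻¹ = adj(I−A) / det(I−A) ≈
  [   1.49617     0.42450     0.18093]
  [   1.21781     2.20598     0.61239]
  [   0.28532     0.17397     1.05776]
The output multiplier for sector j is the column-j sum of the Leontief inverse (I − A)⁻¹ = adj(I−A) / det(I−A).
Column 3 of adj(I−A): (0.0650, 0.2200, 0.3800); det(I−A) = 0.35925.
m_3 = (0.0650 + 0.2200 + 0.3800) / 0.35925 = 0.665 / 0.35925 ≈ 1.8511.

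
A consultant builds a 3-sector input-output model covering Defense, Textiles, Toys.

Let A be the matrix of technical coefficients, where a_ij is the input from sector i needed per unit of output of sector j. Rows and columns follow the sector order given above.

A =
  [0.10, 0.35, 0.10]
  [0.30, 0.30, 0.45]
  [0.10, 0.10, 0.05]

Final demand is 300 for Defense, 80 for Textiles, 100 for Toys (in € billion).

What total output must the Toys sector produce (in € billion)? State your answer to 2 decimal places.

x_3 = 213.87

I − A =
  [   0.90    -0.35    -0.10]
  [  -0.30     0.70    -0.45]
  [  -0.10    -0.10     0.95]
Cofactors of I−A, C_ij = (−1)^(i+j)·(minor ij) (rows/columns in the sector order above):
  C_11 = (0.70)(0.95) − (-0.45)(-0.10) = 0.6200
  C_12 = −[(-0.30)(0.95) − (-0.45)(-0.10)] = 0.3300
  C_13 = (-0.30)(-0.10) − (0.70)(-0.10) = 0.1000
  C_21 = −[(-0.35)(0.95) − (-0.10)(-0.10)] = 0.3425
  C_22 = (0.90)(0.95) − (-0.10)(-0.10) = 0.8450
  C_23 = −[(0.90)(-0.10) − (-0.35)(-0.10)] = 0.1250
  C_31 = (-0.35)(-0.45) − (-0.10)(0.70) = 0.2275
  C_32 = −[(0.90)(-0.45) − (-0.10)(-0.30)] = 0.4350
  C_33 = (0.90)(0.70) − (-0.35)(-0.30) = 0.5250
det(I−A) = Σ_j (I−A)_1j·C_1j = (0.90)(0.6200) + (-0.35)(0.3300) + (-0.10)(0.1000) = 0.4325
adj(I−A) = Cᵀ =
  [ 0.6200   0.3425   0.2275]
  [ 0.3300   0.8450   0.4350]
  [ 0.1000   0.1250   0.5250]
(I − A)⁻¹ = adj(I−A) / det(I−A) ≈
  [   1.4335     0.7919     0.5260]
  [   0.7630     1.9538     1.0058]
  [   0.2312     0.2890     1.2139]
x = (I − A)⁻¹ d = adj(I−A)·d / det(I−A), with det(I−A) = 0.4325:
  x_1 = (0.6200·300 + 0.3425·80 + 0.2275·100) / 0.4325 = 236.15 / 0.4325 ≈ 546.01
  x_2 = (0.3300·300 + 0.8450·80 + 0.4350·100) / 0.4325 = 210.10 / 0.4325 ≈ 485.78
  x_3 = (0.1000·300 + 0.1250·80 + 0.5250·100) / 0.4325 = 92.50 / 0.4325 ≈ 213.87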